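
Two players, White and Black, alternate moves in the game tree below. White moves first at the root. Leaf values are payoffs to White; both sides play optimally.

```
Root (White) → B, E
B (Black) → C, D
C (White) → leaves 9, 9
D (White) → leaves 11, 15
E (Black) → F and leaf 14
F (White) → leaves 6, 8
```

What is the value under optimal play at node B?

C: max(9, 9) = 9
D: max(11, 15) = 15
B: min(9, 15) = 9

9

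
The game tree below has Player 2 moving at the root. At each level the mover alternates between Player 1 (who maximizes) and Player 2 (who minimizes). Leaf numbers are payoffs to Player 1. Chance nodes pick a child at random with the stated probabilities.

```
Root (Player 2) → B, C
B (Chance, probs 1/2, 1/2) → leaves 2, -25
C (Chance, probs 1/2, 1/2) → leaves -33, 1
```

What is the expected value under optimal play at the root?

B (Chance): 1/2·2 + 1/2·-25 = -11.5
C (Chance): 1/2·-33 + 1/2·1 = -16
Root (Player 2): min(-11.5, -16) = -16

-16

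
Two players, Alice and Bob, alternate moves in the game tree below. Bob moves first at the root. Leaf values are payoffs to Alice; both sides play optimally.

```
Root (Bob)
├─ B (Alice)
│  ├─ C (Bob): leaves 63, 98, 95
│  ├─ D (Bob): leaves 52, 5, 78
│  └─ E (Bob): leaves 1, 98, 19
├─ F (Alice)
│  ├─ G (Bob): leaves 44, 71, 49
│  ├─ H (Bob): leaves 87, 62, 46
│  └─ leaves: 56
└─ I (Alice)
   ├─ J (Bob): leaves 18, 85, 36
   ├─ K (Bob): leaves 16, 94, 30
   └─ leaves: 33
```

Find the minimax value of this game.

33

C (Bob): min(63, 98, 95) = 63
D (Bob): min(52, 5, 78) = 5
E (Bob): min(1, 98, 19) = 1
B (Alice): max(63, 5, 1) = 63
G (Bob): min(44, 71, 49) = 44
H (Bob): min(87, 62, 46) = 46
F (Alice): max(44, 46, 56) = 56
J (Bob): min(18, 85, 36) = 18
K (Bob): min(16, 94, 30) = 16
I (Alice): max(18, 16, 33) = 33
Root (Bob): min(63, 56, 33) = 33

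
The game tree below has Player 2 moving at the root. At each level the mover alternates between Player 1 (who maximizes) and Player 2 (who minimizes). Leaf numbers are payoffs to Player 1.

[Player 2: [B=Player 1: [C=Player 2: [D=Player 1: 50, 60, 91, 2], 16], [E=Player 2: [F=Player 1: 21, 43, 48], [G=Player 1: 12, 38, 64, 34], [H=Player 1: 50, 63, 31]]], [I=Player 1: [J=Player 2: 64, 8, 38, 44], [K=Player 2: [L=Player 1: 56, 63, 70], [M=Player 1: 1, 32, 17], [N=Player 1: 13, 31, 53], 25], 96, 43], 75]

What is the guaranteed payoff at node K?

25

L: max(56, 63, 70) = 70
M: max(1, 32, 17) = 32
N: max(13, 31, 53) = 53
K: min(70, 32, 53, 25) = 25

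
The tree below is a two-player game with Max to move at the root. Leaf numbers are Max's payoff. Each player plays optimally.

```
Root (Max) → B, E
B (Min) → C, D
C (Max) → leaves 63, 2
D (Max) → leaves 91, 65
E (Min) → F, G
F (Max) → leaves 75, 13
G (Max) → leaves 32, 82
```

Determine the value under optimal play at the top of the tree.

C (Max): max(63, 2) = 63
D (Max): max(91, 65) = 91
B (Min): min(63, 91) = 63
F (Max): max(75, 13) = 75
G (Max): max(32, 82) = 82
E (Min): min(75, 82) = 75
Root (Max): max(63, 75) = 75

75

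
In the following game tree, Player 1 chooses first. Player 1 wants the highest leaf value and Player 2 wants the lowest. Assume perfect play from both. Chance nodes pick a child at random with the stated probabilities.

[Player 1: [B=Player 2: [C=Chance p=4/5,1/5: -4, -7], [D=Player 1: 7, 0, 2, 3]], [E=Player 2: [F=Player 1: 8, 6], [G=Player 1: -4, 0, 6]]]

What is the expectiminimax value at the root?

6

C (Chance): 4/5·-4 + 1/5·-7 = -4.6
D (Player 1): max(7, 0, 2, 3) = 7
B (Player 2): min(-4.6, 7) = -4.6
F (Player 1): max(8, 6) = 8
G (Player 1): max(-4, 0, 6) = 6
E (Player 2): min(8, 6) = 6
Root (Player 1): max(-4.6, 6) = 6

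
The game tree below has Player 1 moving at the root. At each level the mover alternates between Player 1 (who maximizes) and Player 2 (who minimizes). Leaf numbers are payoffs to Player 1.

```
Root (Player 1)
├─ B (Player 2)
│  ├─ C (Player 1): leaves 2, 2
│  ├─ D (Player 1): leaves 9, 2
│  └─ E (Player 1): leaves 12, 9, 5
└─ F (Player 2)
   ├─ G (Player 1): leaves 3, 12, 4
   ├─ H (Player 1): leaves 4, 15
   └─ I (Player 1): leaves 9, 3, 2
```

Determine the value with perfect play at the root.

9

C (Player 1): max(2, 2) = 2
D (Player 1): max(9, 2) = 9
E (Player 1): max(12, 9, 5) = 12
B (Player 2): min(2, 9, 12) = 2
G (Player 1): max(3, 12, 4) = 12
H (Player 1): max(4, 15) = 15
I (Player 1): max(9, 3, 2) = 9
F (Player 2): min(12, 15, 9) = 9
Root (Player 1): max(2, 9) = 9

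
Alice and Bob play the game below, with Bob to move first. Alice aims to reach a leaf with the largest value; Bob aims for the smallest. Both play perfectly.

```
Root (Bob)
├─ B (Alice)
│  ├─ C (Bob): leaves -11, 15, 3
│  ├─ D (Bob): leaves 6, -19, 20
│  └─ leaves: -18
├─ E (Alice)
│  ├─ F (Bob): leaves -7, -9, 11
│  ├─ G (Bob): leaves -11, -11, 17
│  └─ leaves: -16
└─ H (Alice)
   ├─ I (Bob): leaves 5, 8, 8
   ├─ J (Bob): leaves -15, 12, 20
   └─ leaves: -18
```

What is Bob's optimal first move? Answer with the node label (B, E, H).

B

C (Bob): min(-11, 15, 3) = -11
D (Bob): min(6, -19, 20) = -19
B (Alice): max(-11, -19, -18) = -11
F (Bob): min(-7, -9, 11) = -9
G (Bob): min(-11, -11, 17) = -11
E (Alice): max(-9, -11, -16) = -9
I (Bob): min(5, 8, 8) = 5
J (Bob): min(-15, 12, 20) = -15
H (Alice): max(5, -15, -18) = 5
Root (Bob): min(-11, -9, 5) = -11
Bob picks the child with the lowest value: B (value -11).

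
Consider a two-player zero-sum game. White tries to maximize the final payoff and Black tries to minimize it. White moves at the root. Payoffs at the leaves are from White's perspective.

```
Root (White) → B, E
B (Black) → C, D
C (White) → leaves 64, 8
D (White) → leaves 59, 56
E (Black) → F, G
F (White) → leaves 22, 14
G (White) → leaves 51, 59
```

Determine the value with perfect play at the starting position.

C (White): max(64, 8) = 64
D (White): max(59, 56) = 59
B (Black): min(64, 59) = 59
F (White): max(22, 14) = 22
G (White): max(51, 59) = 59
E (Black): min(22, 59) = 22
Root (White): max(59, 22) = 59

59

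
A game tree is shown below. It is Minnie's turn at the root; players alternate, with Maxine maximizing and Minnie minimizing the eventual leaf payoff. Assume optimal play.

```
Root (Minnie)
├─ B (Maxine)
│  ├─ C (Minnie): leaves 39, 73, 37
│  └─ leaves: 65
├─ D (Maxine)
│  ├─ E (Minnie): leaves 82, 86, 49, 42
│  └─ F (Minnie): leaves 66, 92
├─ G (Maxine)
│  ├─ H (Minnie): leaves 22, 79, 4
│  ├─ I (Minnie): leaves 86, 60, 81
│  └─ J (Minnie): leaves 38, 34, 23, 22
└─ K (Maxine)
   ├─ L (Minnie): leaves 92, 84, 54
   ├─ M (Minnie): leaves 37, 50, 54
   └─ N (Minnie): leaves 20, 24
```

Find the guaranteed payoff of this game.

54

C (Minnie): min(39, 73, 37) = 37
B (Maxine): max(37, 65) = 65
E (Minnie): min(82, 86, 49, 42) = 42
F (Minnie): min(66, 92) = 66
D (Maxine): max(42, 66) = 66
H (Minnie): min(22, 79, 4) = 4
I (Minnie): min(86, 60, 81) = 60
J (Minnie): min(38, 34, 23, 22) = 22
G (Maxine): max(4, 60, 22) = 60
L (Minnie): min(92, 84, 54) = 54
M (Minnie): min(37, 50, 54) = 37
N (Minnie): min(20, 24) = 20
K (Maxine): max(54, 37, 20) = 54
Root (Minnie): min(65, 66, 60, 54) = 54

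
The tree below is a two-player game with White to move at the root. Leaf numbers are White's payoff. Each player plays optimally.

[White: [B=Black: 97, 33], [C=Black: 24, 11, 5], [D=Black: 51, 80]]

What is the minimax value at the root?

51

B (Black): min(97, 33) = 33
C (Black): min(24, 11, 5) = 5
D (Black): min(51, 80) = 51
Root (White): max(33, 5, 51) = 51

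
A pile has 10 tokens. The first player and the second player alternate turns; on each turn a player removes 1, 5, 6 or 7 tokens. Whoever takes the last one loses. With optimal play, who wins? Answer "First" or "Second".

First

Mark each pile size as W (mover wins) or L (mover loses):
i:   0  1  2  3  4  5  6  7  8  9 10
     W  L  W  L  W  L  W  W  W  W  W
Position 10 is W, so the first player wins.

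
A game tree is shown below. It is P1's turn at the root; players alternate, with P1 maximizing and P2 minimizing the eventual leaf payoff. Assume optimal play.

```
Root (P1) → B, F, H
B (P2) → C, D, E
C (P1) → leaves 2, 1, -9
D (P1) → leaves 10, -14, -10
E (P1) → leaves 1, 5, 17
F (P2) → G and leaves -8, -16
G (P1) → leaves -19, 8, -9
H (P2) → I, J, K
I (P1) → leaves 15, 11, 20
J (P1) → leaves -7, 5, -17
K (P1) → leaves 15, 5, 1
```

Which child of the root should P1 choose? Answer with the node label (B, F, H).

H

C (P1): max(2, 1, -9) = 2
D (P1): max(10, -14, -10) = 10
E (P1): max(1, 5, 17) = 17
B (P2): min(2, 10, 17) = 2
G (P1): max(-19, 8, -9) = 8
F (P2): min(8, -8, -16) = -16
I (P1): max(15, 11, 20) = 20
J (P1): max(-7, 5, -17) = 5
K (P1): max(15, 5, 1) = 15
H (P2): min(20, 5, 15) = 5
Root (P1): max(2, -16, 5) = 5
P1 picks the child with the highest value: H (value 5).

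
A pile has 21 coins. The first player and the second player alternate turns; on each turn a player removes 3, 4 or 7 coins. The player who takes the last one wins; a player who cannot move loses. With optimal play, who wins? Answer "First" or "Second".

W/L table (W = player to move can force a win):
i:   0  1  2  3  4  5  6  7  8  9 10 11 12 13 14 15 16 17 18 19 20 21
     L  L  L  W  W  W  W  W  W  W  L  L  L  W  W  W  W  W  W  W  L  L
Position 21 is L, so the second player wins.

Second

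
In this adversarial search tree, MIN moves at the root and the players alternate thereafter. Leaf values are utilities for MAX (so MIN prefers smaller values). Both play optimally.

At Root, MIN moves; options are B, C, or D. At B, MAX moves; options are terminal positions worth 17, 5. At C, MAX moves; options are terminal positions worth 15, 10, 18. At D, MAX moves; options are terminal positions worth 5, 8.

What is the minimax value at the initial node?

8

B (MAX): max(17, 5) = 17
C (MAX): max(15, 10, 18) = 18
D (MAX): max(5, 8) = 8
Root (MIN): min(17, 18, 8) = 8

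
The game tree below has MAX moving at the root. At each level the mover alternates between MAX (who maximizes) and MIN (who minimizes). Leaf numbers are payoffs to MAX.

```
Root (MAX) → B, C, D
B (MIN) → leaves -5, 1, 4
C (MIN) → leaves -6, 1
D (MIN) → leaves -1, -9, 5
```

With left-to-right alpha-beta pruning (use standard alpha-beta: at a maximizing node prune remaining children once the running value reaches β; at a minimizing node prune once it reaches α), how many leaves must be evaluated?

B [α=-∞,β=+∞]: v=-5
C [α=-5,β=+∞]: v=-6 after child 1 ≤ α → α-cutoff, skip 1
D [α=-5,β=+∞]: v=-9 after child 2 ≤ α → α-cutoff, skip 1
Root [α=-∞,β=+∞]: v=-5
Leaves evaluated: 6 of 8.

6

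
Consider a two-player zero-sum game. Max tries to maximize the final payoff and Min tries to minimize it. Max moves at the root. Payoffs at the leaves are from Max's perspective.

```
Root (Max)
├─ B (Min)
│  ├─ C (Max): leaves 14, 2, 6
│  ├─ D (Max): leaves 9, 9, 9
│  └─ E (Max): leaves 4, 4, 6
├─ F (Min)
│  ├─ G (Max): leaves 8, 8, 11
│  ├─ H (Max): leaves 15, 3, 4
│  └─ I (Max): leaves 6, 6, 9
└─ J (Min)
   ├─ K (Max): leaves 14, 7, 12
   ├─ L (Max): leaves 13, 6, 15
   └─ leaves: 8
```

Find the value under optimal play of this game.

C (Max): max(14, 2, 6) = 14
D (Max): max(9, 9, 9) = 9
E (Max): max(4, 4, 6) = 6
B (Min): min(14, 9, 6) = 6
G (Max): max(8, 8, 11) = 11
H (Max): max(15, 3, 4) = 15
I (Max): max(6, 6, 9) = 9
F (Min): min(11, 15, 9) = 9
K (Max): max(14, 7, 12) = 14
L (Max): max(13, 6, 15) = 15
J (Min): min(14, 15, 8) = 8
Root (Max): max(6, 9, 8) = 9

9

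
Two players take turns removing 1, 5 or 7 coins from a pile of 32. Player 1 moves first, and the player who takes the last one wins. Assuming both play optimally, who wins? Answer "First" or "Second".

Second

Compute winning (W) and losing (L) positions by backward induction:
i:   0  1  2  3  4  5  6  7  8  9 10 11 12 13 14 15 16 17 18 19 20 21 22 23 24 25 26 27 28 29 30 31 32
     L  W  L  W  L  W  L  W  L  W  L  W  L  W  L  W  L  W  L  W  L  W  L  W  L  W  L  W  L  W  L  W  L
Position 32 is L, so the second player wins.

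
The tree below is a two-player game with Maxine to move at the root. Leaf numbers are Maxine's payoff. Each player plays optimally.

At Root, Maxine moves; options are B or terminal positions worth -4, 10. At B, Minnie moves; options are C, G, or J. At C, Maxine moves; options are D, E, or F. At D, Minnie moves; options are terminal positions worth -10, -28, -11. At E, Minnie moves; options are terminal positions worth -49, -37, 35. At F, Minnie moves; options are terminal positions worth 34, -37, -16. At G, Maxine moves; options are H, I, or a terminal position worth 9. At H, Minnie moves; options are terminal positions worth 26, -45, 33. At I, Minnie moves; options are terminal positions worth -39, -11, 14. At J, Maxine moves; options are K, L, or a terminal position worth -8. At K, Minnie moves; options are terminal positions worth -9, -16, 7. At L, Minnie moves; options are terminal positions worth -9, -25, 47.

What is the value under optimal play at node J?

-8

K: min(-9, -16, 7) = -16
L: min(-9, -25, 47) = -25
J: max(-16, -25, -8) = -8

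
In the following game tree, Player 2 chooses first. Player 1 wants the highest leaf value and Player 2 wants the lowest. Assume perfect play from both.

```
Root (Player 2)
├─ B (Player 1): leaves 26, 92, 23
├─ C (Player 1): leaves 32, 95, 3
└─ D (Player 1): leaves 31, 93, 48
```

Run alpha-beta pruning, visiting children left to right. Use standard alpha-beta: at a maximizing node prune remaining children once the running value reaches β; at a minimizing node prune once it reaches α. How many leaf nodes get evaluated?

B [α=-∞,β=+∞]: v=92
C [α=-∞,β=92]: v=95 after child 2 ≥ β → β-cutoff, skip 1
D [α=-∞,β=92]: v=93 after child 2 ≥ β → β-cutoff, skip 1
Root [α=-∞,β=+∞]: v=92
Leaves evaluated: 7 of 9.

7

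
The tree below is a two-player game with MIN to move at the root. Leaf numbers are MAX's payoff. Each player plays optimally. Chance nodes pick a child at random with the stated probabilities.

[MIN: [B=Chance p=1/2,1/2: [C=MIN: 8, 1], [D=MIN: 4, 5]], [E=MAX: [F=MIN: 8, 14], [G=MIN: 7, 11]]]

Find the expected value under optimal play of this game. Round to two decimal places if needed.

C (MIN): min(8, 1) = 1
D (MIN): min(4, 5) = 4
B (Chance): 1/2·1 + 1/2·4 = 2.5
F (MIN): min(8, 14) = 8
G (MIN): min(7, 11) = 7
E (MAX): max(8, 7) = 8
Root (MIN): min(2.5, 8) = 2.5

2.5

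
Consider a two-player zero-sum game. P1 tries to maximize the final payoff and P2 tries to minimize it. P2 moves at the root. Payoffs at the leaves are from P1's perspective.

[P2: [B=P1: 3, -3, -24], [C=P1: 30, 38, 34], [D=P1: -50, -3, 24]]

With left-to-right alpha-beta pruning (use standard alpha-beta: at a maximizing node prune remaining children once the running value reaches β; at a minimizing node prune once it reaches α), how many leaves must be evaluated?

7

B [α=-∞,β=+∞]: v=3
C [α=-∞,β=3]: v=30 after child 1 ≥ β → β-cutoff, skip 2
D [α=-∞,β=3]: v=24
Root [α=-∞,β=+∞]: v=3
Leaves evaluated: 7 of 9.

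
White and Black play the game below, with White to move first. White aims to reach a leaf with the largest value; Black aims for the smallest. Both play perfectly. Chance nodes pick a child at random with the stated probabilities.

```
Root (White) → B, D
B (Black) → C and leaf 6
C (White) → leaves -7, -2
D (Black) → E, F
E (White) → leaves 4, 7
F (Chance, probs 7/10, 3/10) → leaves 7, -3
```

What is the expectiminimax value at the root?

C (White): max(-7, -2) = -2
B (Black): min(-2, 6) = -2
E (White): max(4, 7) = 7
F (Chance): 7/10·7 + 3/10·-3 = 4
D (Black): min(7, 4) = 4
Root (White): max(-2, 4) = 4

4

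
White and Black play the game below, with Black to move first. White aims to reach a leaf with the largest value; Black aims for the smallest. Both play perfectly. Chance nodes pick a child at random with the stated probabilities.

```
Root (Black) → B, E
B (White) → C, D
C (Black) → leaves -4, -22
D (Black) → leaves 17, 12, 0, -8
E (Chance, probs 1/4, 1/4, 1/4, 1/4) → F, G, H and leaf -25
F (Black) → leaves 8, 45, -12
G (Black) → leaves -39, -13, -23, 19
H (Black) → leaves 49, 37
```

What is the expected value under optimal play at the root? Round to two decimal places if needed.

-9.75

C (Black): min(-4, -22) = -22
D (Black): min(17, 12, 0, -8) = -8
B (White): max(-22, -8) = -8
F (Black): min(8, 45, -12) = -12
G (Black): min(-39, -13, -23, 19) = -39
H (Black): min(49, 37) = 37
E (Chance): 1/4·-12 + 1/4·-39 + 1/4·37 + 1/4·-25 = -9.75
Root (Black): min(-8, -9.75) = -9.75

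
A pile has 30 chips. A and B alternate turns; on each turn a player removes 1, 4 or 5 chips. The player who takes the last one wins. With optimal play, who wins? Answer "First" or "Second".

First

Mark each pile size as W (mover wins) or L (mover loses):
i:   0  1  2  3  4  5  6  7  8  9 10 11 12 13 14 15 16 17 18 19 20 21 22 23 24 25 26 27 28 29 30
     L  W  L  W  W  W  W  W  L  W  L  W  W  W  W  W  L  W  L  W  W  W  W  W  L  W  L  W  W  W  W
Position 30 is W, so the first player wins.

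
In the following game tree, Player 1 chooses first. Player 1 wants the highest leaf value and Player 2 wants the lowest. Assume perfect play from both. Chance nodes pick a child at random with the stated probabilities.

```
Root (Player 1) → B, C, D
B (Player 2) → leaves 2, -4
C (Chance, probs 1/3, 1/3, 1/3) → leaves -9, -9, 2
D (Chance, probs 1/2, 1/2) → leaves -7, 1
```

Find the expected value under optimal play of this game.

-3

B (Player 2): min(2, -4) = -4
C (Chance): 1/3·-9 + 1/3·-9 + 1/3·2 = -5.33
D (Chance): 1/2·-7 + 1/2·1 = -3
Root (Player 1): max(-4, -5.33, -3) = -3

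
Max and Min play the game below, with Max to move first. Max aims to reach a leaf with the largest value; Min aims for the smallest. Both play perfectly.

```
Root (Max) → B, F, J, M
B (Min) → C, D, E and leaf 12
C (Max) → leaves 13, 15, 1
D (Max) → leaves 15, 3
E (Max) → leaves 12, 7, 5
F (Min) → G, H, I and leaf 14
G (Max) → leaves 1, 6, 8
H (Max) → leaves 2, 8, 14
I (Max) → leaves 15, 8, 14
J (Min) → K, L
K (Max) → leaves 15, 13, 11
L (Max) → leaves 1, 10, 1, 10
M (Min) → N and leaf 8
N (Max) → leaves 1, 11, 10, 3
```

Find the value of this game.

12

C (Max): max(13, 15, 1) = 15
D (Max): max(15, 3) = 15
E (Max): max(12, 7, 5) = 12
B (Min): min(15, 15, 12, 12) = 12
G (Max): max(1, 6, 8) = 8
H (Max): max(2, 8, 14) = 14
I (Max): max(15, 8, 14) = 15
F (Min): min(8, 14, 15, 14) = 8
K (Max): max(15, 13, 11) = 15
L (Max): max(1, 10, 1, 10) = 10
J (Min): min(15, 10) = 10
N (Max): max(1, 11, 10, 3) = 11
M (Min): min(11, 8) = 8
Root (Max): max(12, 8, 10, 8) = 12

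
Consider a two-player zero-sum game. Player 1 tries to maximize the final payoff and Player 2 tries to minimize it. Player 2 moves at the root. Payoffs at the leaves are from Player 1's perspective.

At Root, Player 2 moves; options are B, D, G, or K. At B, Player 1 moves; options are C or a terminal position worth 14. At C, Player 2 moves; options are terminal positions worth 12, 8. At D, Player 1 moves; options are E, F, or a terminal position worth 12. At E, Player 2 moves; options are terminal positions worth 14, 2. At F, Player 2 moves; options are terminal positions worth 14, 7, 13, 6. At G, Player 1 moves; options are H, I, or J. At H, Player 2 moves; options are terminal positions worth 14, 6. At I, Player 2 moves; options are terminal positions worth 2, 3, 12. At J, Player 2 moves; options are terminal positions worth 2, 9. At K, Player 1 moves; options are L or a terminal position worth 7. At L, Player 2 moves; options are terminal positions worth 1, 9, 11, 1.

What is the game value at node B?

C: min(12, 8) = 8
B: max(8, 14) = 14

14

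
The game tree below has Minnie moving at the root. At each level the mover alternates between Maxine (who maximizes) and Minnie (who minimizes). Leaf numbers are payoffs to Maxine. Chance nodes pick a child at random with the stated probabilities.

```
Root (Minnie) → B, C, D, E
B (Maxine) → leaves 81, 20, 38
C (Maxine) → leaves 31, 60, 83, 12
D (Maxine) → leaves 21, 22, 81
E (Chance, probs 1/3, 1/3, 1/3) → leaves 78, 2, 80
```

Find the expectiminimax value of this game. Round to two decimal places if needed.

B (Maxine): max(81, 20, 38) = 81
C (Maxine): max(31, 60, 83, 12) = 83
D (Maxine): max(21, 22, 81) = 81
E (Chance): 1/3·78 + 1/3·2 + 1/3·80 = 53.33
Root (Minnie): min(81, 83, 81, 53.33) = 53.33

53.33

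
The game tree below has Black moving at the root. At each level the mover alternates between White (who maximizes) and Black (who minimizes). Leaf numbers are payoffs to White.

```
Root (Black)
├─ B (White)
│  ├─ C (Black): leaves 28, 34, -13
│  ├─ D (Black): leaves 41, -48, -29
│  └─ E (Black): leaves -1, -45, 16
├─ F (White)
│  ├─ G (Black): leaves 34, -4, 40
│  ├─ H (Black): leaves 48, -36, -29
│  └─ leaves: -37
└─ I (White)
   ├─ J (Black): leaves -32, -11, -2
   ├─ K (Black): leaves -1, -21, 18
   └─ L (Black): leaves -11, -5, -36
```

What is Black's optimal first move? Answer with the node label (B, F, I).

C (Black): min(28, 34, -13) = -13
D (Black): min(41, -48, -29) = -48
E (Black): min(-1, -45, 16) = -45
B (White): max(-13, -48, -45) = -13
G (Black): min(34, -4, 40) = -4
H (Black): min(48, -36, -29) = -36
F (White): max(-4, -36, -37) = -4
J (Black): min(-32, -11, -2) = -32
K (Black): min(-1, -21, 18) = -21
L (Black): min(-11, -5, -36) = -36
I (White): max(-32, -21, -36) = -21
Root (Black): min(-13, -4, -21) = -21
Black picks the child with the lowest value: I (value -21).

I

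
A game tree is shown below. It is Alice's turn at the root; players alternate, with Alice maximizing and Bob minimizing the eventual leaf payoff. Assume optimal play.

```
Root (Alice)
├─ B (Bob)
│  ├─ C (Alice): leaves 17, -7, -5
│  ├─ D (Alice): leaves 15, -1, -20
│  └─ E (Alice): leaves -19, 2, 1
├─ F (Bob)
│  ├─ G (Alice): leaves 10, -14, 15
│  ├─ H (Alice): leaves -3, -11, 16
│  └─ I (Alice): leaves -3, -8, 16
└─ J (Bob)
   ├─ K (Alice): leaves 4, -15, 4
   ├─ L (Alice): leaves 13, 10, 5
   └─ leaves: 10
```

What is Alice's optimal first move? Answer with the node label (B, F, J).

F

C (Alice): max(17, -7, -5) = 17
D (Alice): max(15, -1, -20) = 15
E (Alice): max(-19, 2, 1) = 2
B (Bob): min(17, 15, 2) = 2
G (Alice): max(10, -14, 15) = 15
H (Alice): max(-3, -11, 16) = 16
I (Alice): max(-3, -8, 16) = 16
F (Bob): min(15, 16, 16) = 15
K (Alice): max(4, -15, 4) = 4
L (Alice): max(13, 10, 5) = 13
J (Bob): min(4, 13, 10) = 4
Root (Alice): max(2, 15, 4) = 15
Alice picks the child with the highest value: F (value 15).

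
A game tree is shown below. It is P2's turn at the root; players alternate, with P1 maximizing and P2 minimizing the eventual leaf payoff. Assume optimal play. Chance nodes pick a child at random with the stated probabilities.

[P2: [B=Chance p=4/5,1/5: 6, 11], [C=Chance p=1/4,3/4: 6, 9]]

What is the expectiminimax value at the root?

B (Chance): 4/5·6 + 1/5·11 = 7
C (Chance): 1/4·6 + 3/4·9 = 8.25
Root (P2): min(7, 8.25) = 7

7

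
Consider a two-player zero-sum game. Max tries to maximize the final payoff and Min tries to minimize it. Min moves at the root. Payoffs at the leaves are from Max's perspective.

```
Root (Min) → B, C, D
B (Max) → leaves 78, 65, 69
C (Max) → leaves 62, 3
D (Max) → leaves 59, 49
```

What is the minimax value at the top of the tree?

59

B (Max): max(78, 65, 69) = 78
C (Max): max(62, 3) = 62
D (Max): max(59, 49) = 59
Root (Min): min(78, 62, 59) = 59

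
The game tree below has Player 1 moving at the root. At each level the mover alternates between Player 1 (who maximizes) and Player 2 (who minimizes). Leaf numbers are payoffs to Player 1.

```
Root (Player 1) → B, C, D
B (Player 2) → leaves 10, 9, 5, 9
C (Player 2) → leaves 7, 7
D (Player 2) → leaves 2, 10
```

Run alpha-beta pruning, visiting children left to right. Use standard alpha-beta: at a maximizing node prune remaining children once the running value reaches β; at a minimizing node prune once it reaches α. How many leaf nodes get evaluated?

B [α=-∞,β=+∞]: v=5
C [α=5,β=+∞]: v=7
D [α=7,β=+∞]: v=2 after child 1 ≤ α → α-cutoff, skip 1
Root [α=-∞,β=+∞]: v=7
Leaves evaluated: 7 of 8.

7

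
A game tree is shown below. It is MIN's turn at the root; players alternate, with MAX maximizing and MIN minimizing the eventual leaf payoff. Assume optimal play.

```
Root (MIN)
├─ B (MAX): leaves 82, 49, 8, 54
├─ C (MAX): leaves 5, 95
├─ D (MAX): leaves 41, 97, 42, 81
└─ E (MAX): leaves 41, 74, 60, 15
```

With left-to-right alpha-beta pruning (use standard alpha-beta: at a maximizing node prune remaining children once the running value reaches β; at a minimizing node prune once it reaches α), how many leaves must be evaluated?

12

B [α=-∞,β=+∞]: v=82
C [α=-∞,β=82]: v=95
D [α=-∞,β=82]: v=97 after child 2 ≥ β → β-cutoff, skip 2
E [α=-∞,β=82]: v=74
Root [α=-∞,β=+∞]: v=74
Leaves evaluated: 12 of 14.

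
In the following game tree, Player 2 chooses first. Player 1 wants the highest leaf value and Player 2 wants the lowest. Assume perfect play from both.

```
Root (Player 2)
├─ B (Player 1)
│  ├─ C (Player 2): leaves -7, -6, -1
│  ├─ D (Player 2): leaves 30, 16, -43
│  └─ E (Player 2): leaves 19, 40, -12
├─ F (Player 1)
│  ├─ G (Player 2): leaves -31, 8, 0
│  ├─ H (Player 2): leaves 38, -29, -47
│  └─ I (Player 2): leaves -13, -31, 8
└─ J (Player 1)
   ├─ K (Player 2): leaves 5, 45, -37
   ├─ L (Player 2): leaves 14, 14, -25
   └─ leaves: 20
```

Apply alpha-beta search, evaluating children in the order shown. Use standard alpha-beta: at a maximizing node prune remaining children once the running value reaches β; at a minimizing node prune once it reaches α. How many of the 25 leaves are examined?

C [α=-∞,β=+∞]: v=-7
D [α=-7,β=+∞]: v=-43
E [α=-7,β=+∞]: v=-12
B [α=-∞,β=+∞]: v=-7
G [α=-∞,β=-7]: v=-31
H [α=-31,β=-7]: v=-47
I [α=-31,β=-7]: v=-31 after child 2 ≤ α → α-cutoff, skip 1
F [α=-∞,β=-7]: v=-31
K [α=-∞,β=-31]: v=-37
L [α=-37,β=-31]: v=-25
J [α=-∞,β=-31]: v=-25 after child 2 ≥ β → β-cutoff, skip 1
Root [α=-∞,β=+∞]: v=-31
Leaves evaluated: 23 of 25.

23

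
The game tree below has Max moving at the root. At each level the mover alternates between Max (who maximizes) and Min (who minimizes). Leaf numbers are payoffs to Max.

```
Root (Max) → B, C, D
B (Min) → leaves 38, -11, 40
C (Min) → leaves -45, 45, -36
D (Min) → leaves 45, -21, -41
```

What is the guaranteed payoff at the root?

B (Min): min(38, -11, 40) = -11
C (Min): min(-45, 45, -36) = -45
D (Min): min(45, -21, -41) = -41
Root (Max): max(-11, -45, -41) = -11

-11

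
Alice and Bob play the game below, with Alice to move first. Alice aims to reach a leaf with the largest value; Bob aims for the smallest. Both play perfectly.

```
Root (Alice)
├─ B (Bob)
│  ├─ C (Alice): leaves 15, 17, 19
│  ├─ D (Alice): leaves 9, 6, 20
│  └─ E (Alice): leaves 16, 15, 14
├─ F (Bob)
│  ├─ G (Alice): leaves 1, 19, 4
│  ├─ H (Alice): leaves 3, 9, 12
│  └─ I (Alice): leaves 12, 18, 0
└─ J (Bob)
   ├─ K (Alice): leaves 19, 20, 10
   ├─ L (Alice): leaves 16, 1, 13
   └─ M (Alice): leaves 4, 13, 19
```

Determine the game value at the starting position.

16

C (Alice): max(15, 17, 19) = 19
D (Alice): max(9, 6, 20) = 20
E (Alice): max(16, 15, 14) = 16
B (Bob): min(19, 20, 16) = 16
G (Alice): max(1, 19, 4) = 19
H (Alice): max(3, 9, 12) = 12
I (Alice): max(12, 18, 0) = 18
F (Bob): min(19, 12, 18) = 12
K (Alice): max(19, 20, 10) = 20
L (Alice): max(16, 1, 13) = 16
M (Alice): max(4, 13, 19) = 19
J (Bob): min(20, 16, 19) = 16
Root (Alice): max(16, 12, 16) = 16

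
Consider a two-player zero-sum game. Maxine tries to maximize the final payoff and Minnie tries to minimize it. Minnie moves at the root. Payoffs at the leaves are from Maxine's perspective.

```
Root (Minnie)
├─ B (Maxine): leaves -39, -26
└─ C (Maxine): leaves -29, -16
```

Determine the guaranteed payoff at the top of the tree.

-26

B (Maxine): max(-39, -26) = -26
C (Maxine): max(-29, -16) = -16
Root (Minnie): min(-26, -16) = -26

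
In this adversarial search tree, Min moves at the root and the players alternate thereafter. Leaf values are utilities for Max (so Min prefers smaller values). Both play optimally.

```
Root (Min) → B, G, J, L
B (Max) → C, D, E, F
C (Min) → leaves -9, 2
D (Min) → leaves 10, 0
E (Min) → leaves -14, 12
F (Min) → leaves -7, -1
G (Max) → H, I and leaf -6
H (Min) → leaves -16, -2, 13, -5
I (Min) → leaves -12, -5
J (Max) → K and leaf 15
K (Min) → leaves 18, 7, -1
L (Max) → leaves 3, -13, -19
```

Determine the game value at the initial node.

C (Min): min(-9, 2) = -9
D (Min): min(10, 0) = 0
E (Min): min(-14, 12) = -14
F (Min): min(-7, -1) = -7
B (Max): max(-9, 0, -14, -7) = 0
H (Min): min(-16, -2, 13, -5) = -16
I (Min): min(-12, -5) = -12
G (Max): max(-16, -12, -6) = -6
K (Min): min(18, 7, -1) = -1
J (Max): max(-1, 15) = 15
L (Max): max(3, -13, -19) = 3
Root (Min): min(0, -6, 15, 3) = -6

-6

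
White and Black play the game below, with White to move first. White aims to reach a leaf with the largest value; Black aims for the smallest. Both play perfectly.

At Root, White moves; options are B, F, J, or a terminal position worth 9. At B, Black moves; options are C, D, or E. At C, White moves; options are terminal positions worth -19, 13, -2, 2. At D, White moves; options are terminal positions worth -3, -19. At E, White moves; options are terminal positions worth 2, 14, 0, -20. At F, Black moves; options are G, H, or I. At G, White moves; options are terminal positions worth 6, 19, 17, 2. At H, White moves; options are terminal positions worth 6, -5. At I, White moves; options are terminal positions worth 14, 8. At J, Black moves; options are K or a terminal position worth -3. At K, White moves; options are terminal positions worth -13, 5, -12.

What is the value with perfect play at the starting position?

C (White): max(-19, 13, -2, 2) = 13
D (White): max(-3, -19) = -3
E (White): max(2, 14, 0, -20) = 14
B (Black): min(13, -3, 14) = -3
G (White): max(6, 19, 17, 2) = 19
H (White): max(6, -5) = 6
I (White): max(14, 8) = 14
F (Black): min(19, 6, 14) = 6
K (White): max(-13, 5, -12) = 5
J (Black): min(5, -3) = -3
Root (White): max(-3, 6, -3, 9) = 9

9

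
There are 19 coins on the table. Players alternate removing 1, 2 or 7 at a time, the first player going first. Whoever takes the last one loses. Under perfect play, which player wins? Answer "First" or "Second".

Second

Positions where the player to move wins (W) vs loses (L):
i:   0  1  2  3  4  5  6  7  8  9 10 11 12 13 14 15 16 17 18 19
     W  L  W  W  L  W  W  L  W  W  L  W  W  L  W  W  L  W  W  L
Position 19 is L, so the second player wins.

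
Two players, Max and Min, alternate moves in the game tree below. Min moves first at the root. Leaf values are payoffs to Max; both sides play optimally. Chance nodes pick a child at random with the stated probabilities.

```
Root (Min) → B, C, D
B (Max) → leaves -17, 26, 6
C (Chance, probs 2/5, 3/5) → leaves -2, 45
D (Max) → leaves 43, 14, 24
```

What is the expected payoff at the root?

B (Max): max(-17, 26, 6) = 26
C (Chance): 2/5·-2 + 3/5·45 = 26.2
D (Max): max(43, 14, 24) = 43
Root (Min): min(26, 26.2, 43) = 26

26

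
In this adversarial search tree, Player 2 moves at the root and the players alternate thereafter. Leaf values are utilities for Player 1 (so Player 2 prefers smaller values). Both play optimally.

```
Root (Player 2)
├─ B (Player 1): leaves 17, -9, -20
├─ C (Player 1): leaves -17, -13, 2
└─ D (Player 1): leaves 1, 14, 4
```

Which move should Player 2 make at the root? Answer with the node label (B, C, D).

C

B (Player 1): max(17, -9, -20) = 17
C (Player 1): max(-17, -13, 2) = 2
D (Player 1): max(1, 14, 4) = 14
Root (Player 2): min(17, 2, 14) = 2
Player 2 picks the child with the lowest value: C (value 2).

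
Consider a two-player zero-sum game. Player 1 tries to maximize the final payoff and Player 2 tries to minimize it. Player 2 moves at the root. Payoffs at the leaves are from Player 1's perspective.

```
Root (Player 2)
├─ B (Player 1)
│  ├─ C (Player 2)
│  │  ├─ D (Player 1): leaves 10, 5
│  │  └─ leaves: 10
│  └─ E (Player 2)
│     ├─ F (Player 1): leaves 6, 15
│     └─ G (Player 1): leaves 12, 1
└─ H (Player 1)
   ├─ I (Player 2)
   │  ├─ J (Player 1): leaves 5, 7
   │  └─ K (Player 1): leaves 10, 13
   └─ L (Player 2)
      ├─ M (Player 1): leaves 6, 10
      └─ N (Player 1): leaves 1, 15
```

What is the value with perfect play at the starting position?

10

D (Player 1): max(10, 5) = 10
C (Player 2): min(10, 10) = 10
F (Player 1): max(6, 15) = 15
G (Player 1): max(12, 1) = 12
E (Player 2): min(15, 12) = 12
B (Player 1): max(10, 12) = 12
J (Player 1): max(5, 7) = 7
K (Player 1): max(10, 13) = 13
I (Player 2): min(7, 13) = 7
M (Player 1): max(6, 10) = 10
N (Player 1): max(1, 15) = 15
L (Player 2): min(10, 15) = 10
H (Player 1): max(7, 10) = 10
Root (Player 2): min(12, 10) = 10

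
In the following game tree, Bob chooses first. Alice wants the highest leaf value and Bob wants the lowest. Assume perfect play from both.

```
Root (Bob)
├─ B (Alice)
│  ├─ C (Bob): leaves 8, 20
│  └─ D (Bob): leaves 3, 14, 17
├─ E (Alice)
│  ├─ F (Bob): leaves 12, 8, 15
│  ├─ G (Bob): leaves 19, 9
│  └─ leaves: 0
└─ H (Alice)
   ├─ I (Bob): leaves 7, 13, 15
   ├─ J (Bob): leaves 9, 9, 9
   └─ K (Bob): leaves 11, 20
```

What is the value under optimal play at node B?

C: min(8, 20) = 8
D: min(3, 14, 17) = 3
B: max(8, 3) = 8

8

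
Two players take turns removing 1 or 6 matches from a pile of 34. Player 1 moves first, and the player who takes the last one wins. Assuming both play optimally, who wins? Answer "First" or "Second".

W/L table (W = player to move can force a win):
i:   0  1  2  3  4  5  6  7  8  9 10 11 12 13 14 15 16 17 18 19 20 21 22 23 24 25 26 27 28 29 30 31 32 33 34
     L  W  L  W  L  W  W  L  W  L  W  L  W  W  L  W  L  W  L  W  W  L  W  L  W  L  W  W  L  W  L  W  L  W  W
Position 34 is W, so the first player wins.

First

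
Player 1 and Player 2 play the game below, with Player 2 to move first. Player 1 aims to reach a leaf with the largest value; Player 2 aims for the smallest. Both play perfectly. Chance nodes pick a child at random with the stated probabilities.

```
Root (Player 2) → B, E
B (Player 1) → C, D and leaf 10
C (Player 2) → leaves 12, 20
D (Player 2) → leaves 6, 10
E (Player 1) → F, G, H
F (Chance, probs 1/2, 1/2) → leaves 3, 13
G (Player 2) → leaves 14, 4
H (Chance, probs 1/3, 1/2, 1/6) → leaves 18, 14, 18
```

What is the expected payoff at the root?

C (Player 2): min(12, 20) = 12
D (Player 2): min(6, 10) = 6
B (Player 1): max(12, 6, 10) = 12
F (Chance): 1/2·3 + 1/2·13 = 8
G (Player 2): min(14, 4) = 4
H (Chance): 1/3·18 + 1/2·14 + 1/6·18 = 16
E (Player 1): max(8, 4, 16) = 16
Root (Player 2): min(12, 16) = 12

12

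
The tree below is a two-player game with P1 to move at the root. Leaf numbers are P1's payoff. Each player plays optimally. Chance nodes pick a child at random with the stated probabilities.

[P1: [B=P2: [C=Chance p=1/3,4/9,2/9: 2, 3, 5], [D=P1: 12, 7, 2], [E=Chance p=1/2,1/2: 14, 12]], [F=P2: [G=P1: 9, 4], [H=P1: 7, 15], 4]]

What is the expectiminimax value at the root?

4

C (Chance): 1/3·2 + 4/9·3 + 2/9·5 = 3.11
D (P1): max(12, 7, 2) = 12
E (Chance): 1/2·14 + 1/2·12 = 13
B (P2): min(3.11, 12, 13) = 3.11
G (P1): max(9, 4) = 9
H (P1): max(7, 15) = 15
F (P2): min(9, 15, 4) = 4
Root (P1): max(3.11, 4) = 4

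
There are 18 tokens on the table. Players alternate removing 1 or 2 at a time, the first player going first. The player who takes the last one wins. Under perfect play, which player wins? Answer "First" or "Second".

Second

Positions where the player to move wins (W) vs loses (L):
i:   0  1  2  3  4  5  6  7  8  9 10 11 12 13 14 15 16 17 18
     L  W  W  L  W  W  L  W  W  L  W  W  L  W  W  L  W  W  L
Position 18 is L, so the second player wins.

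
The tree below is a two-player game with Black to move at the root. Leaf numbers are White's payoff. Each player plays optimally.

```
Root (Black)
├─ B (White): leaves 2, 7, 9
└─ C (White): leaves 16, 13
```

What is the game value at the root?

9

B (White): max(2, 7, 9) = 9
C (White): max(16, 13) = 16
Root (Black): min(9, 16) = 9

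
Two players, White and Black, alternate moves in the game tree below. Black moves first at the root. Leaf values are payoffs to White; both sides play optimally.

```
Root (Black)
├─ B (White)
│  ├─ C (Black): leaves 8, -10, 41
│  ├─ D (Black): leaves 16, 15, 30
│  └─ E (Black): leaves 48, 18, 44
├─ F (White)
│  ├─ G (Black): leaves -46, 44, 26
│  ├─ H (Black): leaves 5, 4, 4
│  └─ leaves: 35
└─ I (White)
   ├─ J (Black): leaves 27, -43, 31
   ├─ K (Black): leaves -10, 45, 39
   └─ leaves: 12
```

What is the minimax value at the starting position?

C (Black): min(8, -10, 41) = -10
D (Black): min(16, 15, 30) = 15
E (Black): min(48, 18, 44) = 18
B (White): max(-10, 15, 18) = 18
G (Black): min(-46, 44, 26) = -46
H (Black): min(5, 4, 4) = 4
F (White): max(-46, 4, 35) = 35
J (Black): min(27, -43, 31) = -43
K (Black): min(-10, 45, 39) = -10
I (White): max(-43, -10, 12) = 12
Root (Black): min(18, 35, 12) = 12

12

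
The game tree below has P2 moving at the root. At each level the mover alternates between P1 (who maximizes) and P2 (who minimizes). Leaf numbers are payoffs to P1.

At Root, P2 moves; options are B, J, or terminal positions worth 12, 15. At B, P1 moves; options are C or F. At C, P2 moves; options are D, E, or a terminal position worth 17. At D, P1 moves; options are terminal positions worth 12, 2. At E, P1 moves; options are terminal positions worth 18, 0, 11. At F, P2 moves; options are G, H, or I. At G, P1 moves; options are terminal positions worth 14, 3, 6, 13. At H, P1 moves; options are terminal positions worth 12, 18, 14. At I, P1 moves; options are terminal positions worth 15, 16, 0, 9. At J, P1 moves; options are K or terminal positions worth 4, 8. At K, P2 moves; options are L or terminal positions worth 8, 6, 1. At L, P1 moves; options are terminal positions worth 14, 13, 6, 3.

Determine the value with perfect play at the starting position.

8

D (P1): max(12, 2) = 12
E (P1): max(18, 0, 11) = 18
C (P2): min(12, 18, 17) = 12
G (P1): max(14, 3, 6, 13) = 14
H (P1): max(12, 18, 14) = 18
I (P1): max(15, 16, 0, 9) = 16
F (P2): min(14, 18, 16) = 14
B (P1): max(12, 14) = 14
L (P1): max(14, 13, 6, 3) = 14
K (P2): min(14, 8, 6, 1) = 1
J (P1): max(1, 4, 8) = 8
Root (P2): min(14, 8, 12, 15) = 8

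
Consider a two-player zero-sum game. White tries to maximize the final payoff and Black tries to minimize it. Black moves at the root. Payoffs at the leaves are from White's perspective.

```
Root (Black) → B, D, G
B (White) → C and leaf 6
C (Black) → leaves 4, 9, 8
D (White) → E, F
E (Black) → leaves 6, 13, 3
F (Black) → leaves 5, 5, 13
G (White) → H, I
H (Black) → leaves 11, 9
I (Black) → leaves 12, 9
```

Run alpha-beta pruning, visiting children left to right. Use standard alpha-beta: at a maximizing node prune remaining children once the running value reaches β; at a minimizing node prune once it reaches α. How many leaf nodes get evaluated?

C [α=-∞,β=+∞]: v=4
B [α=-∞,β=+∞]: v=6
E [α=-∞,β=6]: v=3
F [α=3,β=6]: v=5
D [α=-∞,β=6]: v=5
H [α=-∞,β=5]: v=9
G [α=-∞,β=5]: v=9 after child 1 ≥ β → β-cutoff, skip 1
Root [α=-∞,β=+∞]: v=5
Leaves evaluated: 12 of 14.

12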